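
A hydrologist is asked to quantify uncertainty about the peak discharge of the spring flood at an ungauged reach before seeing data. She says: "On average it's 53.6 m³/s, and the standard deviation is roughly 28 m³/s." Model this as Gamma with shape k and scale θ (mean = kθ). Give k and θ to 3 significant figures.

For Gamma(k, scale θ): mean = kθ, variance = kθ², so CV = 1/√k.
CV = SD/mean = 28/53.6 = 0.5224, hence k = 1/CV² = 3.66.
Then θ = mean/k = 53.6/3.66 = 14.6.

k ≈ 3.66, θ ≈ 14.6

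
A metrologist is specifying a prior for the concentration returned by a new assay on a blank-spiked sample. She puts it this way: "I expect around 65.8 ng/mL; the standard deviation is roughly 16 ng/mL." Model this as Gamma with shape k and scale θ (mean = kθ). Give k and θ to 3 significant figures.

For Gamma(k, scale θ): mean = kθ, variance = kθ², so CV = 1/√k.
CV = SD/mean = 16/65.8 = 0.2432, hence k = 1/CV² = 16.9.
Then θ = mean/k = 65.8/16.9 = 3.89.

k ≈ 16.9, θ ≈ 3.89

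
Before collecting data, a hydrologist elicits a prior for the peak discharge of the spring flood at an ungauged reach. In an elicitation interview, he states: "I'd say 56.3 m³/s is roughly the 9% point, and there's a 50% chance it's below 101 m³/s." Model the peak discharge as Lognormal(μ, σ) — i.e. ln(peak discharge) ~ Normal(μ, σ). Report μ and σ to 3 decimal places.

μ ≈ 4.615, σ ≈ 0.436

If T ~ Lognormal(μ,σ) then ln T ~ Normal(μ,σ), so the p-quantile of ln T is μ + z_p·σ.
ln(56.3) = 4.031 and ln(101) = 4.615; z_{0.09} = -1.341, z_{0.5} = 0.
σ = (4.615 − 4.031)/(0 − (-1.341)) = 0.436.
μ = 4.031 − (-1.341)·0.436 = 4.615.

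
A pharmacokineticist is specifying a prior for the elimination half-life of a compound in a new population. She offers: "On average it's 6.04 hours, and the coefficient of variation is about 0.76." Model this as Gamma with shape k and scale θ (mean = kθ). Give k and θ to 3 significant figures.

k ≈ 1.73, θ ≈ 3.49

For Gamma(k, scale θ): mean = kθ, variance = kθ², so CV = 1/√k.
CV = 0.76, hence k = 1/CV² = 1.73.
Then θ = mean/k = 6.04/1.73 = 3.49.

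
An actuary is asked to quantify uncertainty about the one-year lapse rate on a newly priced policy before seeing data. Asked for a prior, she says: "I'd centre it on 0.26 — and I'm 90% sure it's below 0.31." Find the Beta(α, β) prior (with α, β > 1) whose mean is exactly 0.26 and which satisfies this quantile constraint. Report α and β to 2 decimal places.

α ≈ 33.76, β ≈ 96.09

With mean 0.26 fixed, write α = 0.26s, β = 0.74s where s = α+β.
Need P(θ < 0.31) = 0.9 under Beta(0.26s, 0.74s). Normal approximation: (q−m)/√(m(1−m)/s) ≈ z_{0.9} = 1.28, so s ≈ 0.26·0.74·(1.28)²/(0.31−0.26)² = 126.4.
At s = 126.4: P(θ<0.31) ≈ 0.897. Adjusting to match 0.9 gives s ≈ 129.86.
So α = 0.26·129.86 ≈ 33.76, β = 0.74·129.86 ≈ 96.09.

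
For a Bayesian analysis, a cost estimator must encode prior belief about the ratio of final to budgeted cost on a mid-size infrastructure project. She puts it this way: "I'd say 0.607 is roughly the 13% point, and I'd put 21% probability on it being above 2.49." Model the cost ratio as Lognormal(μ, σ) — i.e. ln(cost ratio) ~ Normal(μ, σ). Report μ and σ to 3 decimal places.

μ ≈ 0.323, σ ≈ 0.730

If T ~ Lognormal(μ,σ) then ln T ~ Normal(μ,σ), so the p-quantile of ln T is μ + z_p·σ.
ln(0.607) = -0.4992 and ln(2.49) = 0.9123; z_{0.13} = -1.126, z_{0.79} = 0.8064.
σ = (0.9123 − -0.4992)/(0.8064 − (-1.126)) = 0.730.
μ = -0.4992 − (-1.126)·0.730 = 0.323.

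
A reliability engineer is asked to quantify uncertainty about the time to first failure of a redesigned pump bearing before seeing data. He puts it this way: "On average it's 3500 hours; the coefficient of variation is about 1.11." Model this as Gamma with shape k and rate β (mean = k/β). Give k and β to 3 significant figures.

For Gamma(k, rate β): mean = k/β, variance = k/β², so CV = 1/√k.
CV = 1.11, hence k = 1/CV² = 0.812.
Then β = k/mean = 0.812/3500 = 0.000232.

k ≈ 0.812, β ≈ 0.000232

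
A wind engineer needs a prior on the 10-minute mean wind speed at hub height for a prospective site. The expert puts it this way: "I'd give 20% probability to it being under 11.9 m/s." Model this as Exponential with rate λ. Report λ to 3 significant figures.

P(T < 11.9) = 1 − e^(−λ·11.9) = 0.2, so λ = −ln(1−0.2)/11.9 = −ln(0.8)/11.9 = 0.0188.

λ ≈ 0.0188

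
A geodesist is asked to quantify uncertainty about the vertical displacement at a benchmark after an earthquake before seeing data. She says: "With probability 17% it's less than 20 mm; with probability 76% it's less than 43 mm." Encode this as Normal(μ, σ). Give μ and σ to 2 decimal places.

μ = 33.22, σ = 13.85

The p-quantile of Normal(μ,σ) is μ + z_p·σ, with z_{0.17} = -0.9542 and z_{0.76} = 0.7063.
Eliminate σ: μ = (z₂·x₁ − z₁·x₂)/(z₂ − z₁) = (0.7063·20 − (-0.9542)·43)/1.66 = 33.22.
Then σ = (x₂ − x₁)/(z₂ − z₁) = (43 − 20)/1.66 = 13.85.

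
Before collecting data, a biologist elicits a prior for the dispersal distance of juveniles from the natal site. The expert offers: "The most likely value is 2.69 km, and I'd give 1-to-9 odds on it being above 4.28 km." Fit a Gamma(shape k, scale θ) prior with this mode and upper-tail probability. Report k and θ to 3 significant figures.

k ≈ 9.7, θ ≈ 0.309

Gamma(k,θ) with k>1 has mode (k−1)θ, so θ = 2.69/(k−1).
Need P(X < 4.28) = 0.9 with θ tied to k this way. Start at k = 2, θ = 2.69: P(X<4.28) ≈ 0.472.
Too low — raise k to concentrate. Iterating converges to k ≈ 9.7.
Then θ = 2.69/(9.7−1) ≈ 0.309.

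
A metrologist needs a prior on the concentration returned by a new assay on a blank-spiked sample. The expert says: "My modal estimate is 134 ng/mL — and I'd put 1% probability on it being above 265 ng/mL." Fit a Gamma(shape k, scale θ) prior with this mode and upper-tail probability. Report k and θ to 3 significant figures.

Gamma(k,θ) with k>1 has mode (k−1)θ, so θ = 134/(k−1).
Need P(X < 265) = 0.99 with θ tied to k this way. Start at k = 2, θ = 134: P(X<265) ≈ 0.588.
Too low — raise k to concentrate. Iterating converges to k ≈ 11.6.
Then θ = 134/(11.6−1) ≈ 12.7.

k ≈ 11.6, θ ≈ 12.7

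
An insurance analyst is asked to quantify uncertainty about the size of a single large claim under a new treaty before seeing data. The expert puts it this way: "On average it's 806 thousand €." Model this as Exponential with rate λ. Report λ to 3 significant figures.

λ ≈ 0.00124

Exponential mean = 1/λ, so λ = 1/806.0 = 0.00124.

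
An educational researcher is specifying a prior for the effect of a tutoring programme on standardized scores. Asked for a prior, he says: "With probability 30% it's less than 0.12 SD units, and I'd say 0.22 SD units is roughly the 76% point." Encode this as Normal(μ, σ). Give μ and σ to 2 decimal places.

The p-quantile of Normal(μ,σ) is μ + z_p·σ, with z_{0.3} = -0.5244 and z_{0.76} = 0.7063.
Eliminate σ: μ = (z₂·x₁ − z₁·x₂)/(z₂ − z₁) = (0.7063·0.12 − (-0.5244)·0.22)/1.231 = 0.16.
Then σ = (x₂ − x₁)/(z₂ − z₁) = (0.22 − 0.12)/1.231 = 0.08.

μ = 0.16, σ = 0.08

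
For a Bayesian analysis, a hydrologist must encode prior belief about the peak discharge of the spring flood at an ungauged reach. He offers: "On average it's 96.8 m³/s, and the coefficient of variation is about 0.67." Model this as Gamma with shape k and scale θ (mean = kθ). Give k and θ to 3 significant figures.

k ≈ 2.23, θ ≈ 43.5

For Gamma(k, scale θ): mean = kθ, variance = kθ², so CV = 1/√k.
CV = 0.67, hence k = 1/CV² = 2.23.
Then θ = mean/k = 96.8/2.23 = 43.5.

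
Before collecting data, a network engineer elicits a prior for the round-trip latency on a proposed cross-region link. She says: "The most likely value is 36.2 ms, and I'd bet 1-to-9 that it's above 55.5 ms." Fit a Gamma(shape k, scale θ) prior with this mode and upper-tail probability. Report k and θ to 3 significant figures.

Gamma(k,θ) with k>1 has mode (k−1)θ, so θ = 36.2/(k−1).
Need P(X < 55.5) = 0.9 with θ tied to k this way. Start at k = 2, θ = 36.2: P(X<55.5) ≈ 0.453.
Too low — raise k to concentrate. Iterating converges to k ≈ 11.2.
Then θ = 36.2/(11.2−1) ≈ 3.54.

k ≈ 11.2, θ ≈ 3.54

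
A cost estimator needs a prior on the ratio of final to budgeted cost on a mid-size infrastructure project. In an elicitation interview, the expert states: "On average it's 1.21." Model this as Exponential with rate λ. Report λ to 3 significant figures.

λ ≈ 0.826

Exponential mean = 1/λ, so λ = 1/1.21 = 0.826.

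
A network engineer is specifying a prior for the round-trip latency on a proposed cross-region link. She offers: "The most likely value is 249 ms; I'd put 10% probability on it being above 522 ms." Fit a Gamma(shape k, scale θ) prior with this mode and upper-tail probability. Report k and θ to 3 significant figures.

Gamma(k,θ) with k>1 has mode (k−1)θ, so θ = 249/(k−1).
Need P(X < 522) = 0.9 with θ tied to k this way. Start at k = 2, θ = 249: P(X<522) ≈ 0.619.
Too low — raise k to concentrate. Iterating converges to k ≈ 4.51.
Then θ = 249/(4.51−1) ≈ 71.

k ≈ 4.51, θ ≈ 71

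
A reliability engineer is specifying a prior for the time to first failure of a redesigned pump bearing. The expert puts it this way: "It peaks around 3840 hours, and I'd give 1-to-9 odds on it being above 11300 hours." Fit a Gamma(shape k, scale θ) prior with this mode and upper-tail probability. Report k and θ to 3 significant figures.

Gamma(k,θ) with k>1 has mode (k−1)θ, so θ = 3840/(k−1).
Need P(X < 11300) = 0.9 with θ tied to k this way. Start at k = 2, θ = 3840: P(X<11300) ≈ 0.792.
Too low — raise k to concentrate. Iterating converges to k ≈ 2.63.
Then θ = 3840/(2.63−1) ≈ 2350.

k ≈ 2.63, θ ≈ 2350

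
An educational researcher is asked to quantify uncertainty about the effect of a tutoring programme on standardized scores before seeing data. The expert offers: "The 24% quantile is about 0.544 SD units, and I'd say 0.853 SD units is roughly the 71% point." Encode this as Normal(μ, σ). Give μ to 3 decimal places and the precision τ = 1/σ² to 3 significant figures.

The p-quantile of Normal(μ,σ) is μ + z_p·σ, with z_{0.24} = -0.7063 and z_{0.71} = 0.5534.
Eliminate σ: μ = (z₂·x₁ − z₁·x₂)/(z₂ − z₁) = (0.5534·0.544 − (-0.7063)·0.853)/1.26 = 0.717.
Then σ = (x₂ − x₁)/(z₂ − z₁) = (0.853 − 0.544)/1.26 = 0.245.
Precision τ = 1/σ² = 1/0.2453² = 16.6.

μ = 0.717, τ = 16.6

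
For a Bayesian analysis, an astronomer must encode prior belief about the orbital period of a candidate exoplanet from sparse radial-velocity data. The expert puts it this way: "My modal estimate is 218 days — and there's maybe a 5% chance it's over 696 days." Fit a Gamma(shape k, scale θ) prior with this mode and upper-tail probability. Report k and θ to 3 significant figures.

Gamma(k,θ) with k>1 has mode (k−1)θ, so θ = 218/(k−1).
Need P(X < 696) = 0.95 with θ tied to k this way. Start at k = 2, θ = 218: P(X<696) ≈ 0.828.
Too low — raise k to concentrate. Iterating converges to k ≈ 2.95.
Then θ = 218/(2.95−1) ≈ 112.

k ≈ 2.95, θ ≈ 112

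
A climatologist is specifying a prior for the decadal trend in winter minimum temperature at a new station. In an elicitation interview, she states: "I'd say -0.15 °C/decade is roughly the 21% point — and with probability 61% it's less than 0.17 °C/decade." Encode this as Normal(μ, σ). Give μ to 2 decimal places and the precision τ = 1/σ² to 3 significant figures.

The p-quantile of Normal(μ,σ) is μ + z_p·σ, with z_{0.21} = -0.8064 and z_{0.61} = 0.2793.
Eliminate σ: μ = (z₂·x₁ − z₁·x₂)/(z₂ − z₁) = (0.2793·-0.15 − (-0.8064)·0.17)/1.086 = 0.09.
Then σ = (x₂ − x₁)/(z₂ − z₁) = (0.17 − -0.15)/1.086 = 0.29.
Precision τ = 1/σ² = 1/0.2947² = 11.5.

μ = 0.09, τ = 11.5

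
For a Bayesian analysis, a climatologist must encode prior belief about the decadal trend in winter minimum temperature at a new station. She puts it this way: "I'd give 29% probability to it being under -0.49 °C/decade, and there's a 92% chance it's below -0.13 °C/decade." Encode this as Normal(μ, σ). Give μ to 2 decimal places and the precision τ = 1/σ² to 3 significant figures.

For Normal(μ,σ), the p-quantile is μ + z_p·σ. Here z_{0.29} = -0.5534, z_{0.92} = 1.405.
So -0.49 = μ − 0.5534σ and -0.13 = μ + 1.405σ.
Subtracting: σ = (-0.13 − -0.49)/(1.405 − (-0.5534)) = 0.18.
Then μ = -0.49 − (-0.5534)·0.18 = -0.39.
Precision τ = 1/σ² = 1/0.1838² = 29.6.

μ = -0.39, τ = 29.6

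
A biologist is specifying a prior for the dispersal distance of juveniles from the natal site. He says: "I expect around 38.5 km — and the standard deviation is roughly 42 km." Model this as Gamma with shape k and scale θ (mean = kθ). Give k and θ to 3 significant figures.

For Gamma(k, scale θ): mean = kθ, variance = kθ², so CV = 1/√k.
CV = SD/mean = 42/38.5 = 1.091, hence k = 1/CV² = 0.84.
Then θ = mean/k = 38.5/0.84 = 45.8.

k ≈ 0.84, θ ≈ 45.8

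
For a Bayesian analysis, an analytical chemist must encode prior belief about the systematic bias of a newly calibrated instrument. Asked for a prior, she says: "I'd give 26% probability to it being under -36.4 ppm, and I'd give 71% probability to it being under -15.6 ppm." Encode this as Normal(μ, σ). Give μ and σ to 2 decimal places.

The p-quantile of Normal(μ,σ) is μ + z_p·σ, with z_{0.26} = -0.6433 and z_{0.71} = 0.5534.
Eliminate σ: μ = (z₂·x₁ − z₁·x₂)/(z₂ − z₁) = (0.5534·-36.4 − (-0.6433)·-15.6)/1.197 = -25.22.
Then σ = (x₂ − x₁)/(z₂ − z₁) = (-15.6 − -36.4)/1.197 = 17.38.

μ = -25.22, σ = 17.38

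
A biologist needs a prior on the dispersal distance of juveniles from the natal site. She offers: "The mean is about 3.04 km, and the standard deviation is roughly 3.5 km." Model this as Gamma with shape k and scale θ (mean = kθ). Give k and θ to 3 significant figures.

k ≈ 0.754, θ ≈ 4.03

For Gamma(k, scale θ): mean = kθ, variance = kθ², so CV = 1/√k.
CV = SD/mean = 3.5/3.04 = 1.151, hence k = 1/CV² = 0.754.
Then θ = mean/k = 3.04/0.754 = 4.03.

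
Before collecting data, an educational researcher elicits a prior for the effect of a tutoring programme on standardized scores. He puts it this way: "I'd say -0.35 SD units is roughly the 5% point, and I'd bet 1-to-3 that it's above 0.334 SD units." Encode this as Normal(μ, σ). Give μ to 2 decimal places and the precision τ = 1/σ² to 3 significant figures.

μ = 0.14, τ = 11.5

For Normal(μ,σ), the p-quantile is μ + z_p·σ. Here z_{0.05} = -1.645, z_{0.75} = 0.6745.
So -0.35 = μ − 1.645σ and 0.334 = μ + 0.6745σ.
Subtracting: σ = (0.334 − -0.35)/(0.6745 − (-1.645)) = 0.29.
Then μ = -0.35 − (-1.645)·0.29 = 0.14.
Precision τ = 1/σ² = 1/0.2949² = 11.5.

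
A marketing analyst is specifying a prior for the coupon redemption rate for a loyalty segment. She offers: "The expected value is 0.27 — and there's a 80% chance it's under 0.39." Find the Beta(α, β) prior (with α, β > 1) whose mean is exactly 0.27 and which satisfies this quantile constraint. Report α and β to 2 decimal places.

α ≈ 2.37, β ≈ 6.39

With mean 0.27 fixed, write α = 0.27s, β = 0.73s where s = α+β.
Need P(θ < 0.39) = 0.8 under Beta(0.27s, 0.73s). Normal approximation: (q−m)/√(m(1−m)/s) ≈ z_{0.8} = 0.842, so s ≈ 0.27·0.73·(0.842)²/(0.39−0.27)² = 9.7.
At s = 9.7: P(θ<0.39) ≈ 0.809. Adjusting to match 0.8 gives s ≈ 8.76.
So α = 0.27·8.76 ≈ 2.37, β = 0.73·8.76 ≈ 6.39.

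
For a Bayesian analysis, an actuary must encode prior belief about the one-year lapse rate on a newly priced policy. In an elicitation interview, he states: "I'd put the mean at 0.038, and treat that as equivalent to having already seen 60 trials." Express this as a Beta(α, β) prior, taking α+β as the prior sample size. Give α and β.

Under the effective-sample-size interpretation, Beta(α, β) has prior mean α/(α+β) and prior sample size α+β.
So α+β = 60 and α/(α+β) = 0.038, giving α = 0.038·60 = 2.28 and β = 60 − 2.28 = 57.72.

α = 2.28, β = 57.72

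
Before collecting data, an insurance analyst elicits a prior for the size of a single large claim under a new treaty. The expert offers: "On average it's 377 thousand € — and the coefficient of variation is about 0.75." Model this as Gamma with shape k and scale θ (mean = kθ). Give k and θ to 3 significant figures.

For Gamma(k, scale θ): mean = kθ, variance = kθ², so CV = 1/√k.
CV = 0.75, hence k = 1/CV² = 1.78.
Then θ = mean/k = 377/1.78 = 212.

k ≈ 1.78, θ ≈ 212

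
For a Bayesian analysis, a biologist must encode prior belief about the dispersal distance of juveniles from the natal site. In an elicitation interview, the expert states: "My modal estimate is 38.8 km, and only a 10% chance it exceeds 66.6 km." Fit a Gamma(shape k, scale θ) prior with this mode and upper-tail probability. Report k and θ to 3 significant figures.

k ≈ 7.49, θ ≈ 5.98

Gamma(k,θ) with k>1 has mode (k−1)θ, so θ = 38.8/(k−1).
Need P(X < 66.6) = 0.9 with θ tied to k this way. Start at k = 2, θ = 38.8: P(X<66.6) ≈ 0.512.
Too low — raise k to concentrate. Iterating converges to k ≈ 7.49.
Then θ = 38.8/(7.49−1) ≈ 5.98.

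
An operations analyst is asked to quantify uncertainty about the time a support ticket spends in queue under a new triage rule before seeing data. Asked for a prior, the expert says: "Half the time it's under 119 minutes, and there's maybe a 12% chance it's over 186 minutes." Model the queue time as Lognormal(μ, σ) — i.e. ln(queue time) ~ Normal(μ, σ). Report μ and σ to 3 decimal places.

μ ≈ 4.779, σ ≈ 0.380

If T ~ Lognormal(μ,σ) then ln T ~ Normal(μ,σ), so the p-quantile of ln T is μ + z_p·σ.
ln(119) = 4.779 and ln(186) = 5.226; z_{0.5} = 0, z_{0.88} = 1.175.
σ = (5.226 − 4.779)/(1.175 − (0)) = 0.380.
μ = 4.779 − (0)·0.380 = 4.779.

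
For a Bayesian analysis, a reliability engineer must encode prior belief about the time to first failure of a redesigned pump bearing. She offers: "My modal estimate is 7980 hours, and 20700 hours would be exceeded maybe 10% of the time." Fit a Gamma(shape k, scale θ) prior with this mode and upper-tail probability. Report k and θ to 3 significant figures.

k ≈ 3.11, θ ≈ 3780

Gamma(k,θ) with k>1 has mode (k−1)θ, so θ = 7980/(k−1).
Need P(X < 20700) = 0.9 with θ tied to k this way. Start at k = 2, θ = 7980: P(X<20700) ≈ 0.731.
Too low — raise k to concentrate. Iterating converges to k ≈ 3.11.
Then θ = 7980/(3.11−1) ≈ 3780.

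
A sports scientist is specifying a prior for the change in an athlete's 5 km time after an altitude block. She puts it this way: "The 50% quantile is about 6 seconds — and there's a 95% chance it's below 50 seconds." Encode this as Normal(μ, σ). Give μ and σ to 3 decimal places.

For Normal(μ,σ), the p-quantile is μ + z_p·σ. Here z_{0.5} = 0, z_{0.95} = 1.645.
So 6 = μ + 0σ and 50 = μ + 1.645σ.
Subtracting: σ = (50 − 6)/(1.645 − (0)) = 26.750.
Then μ = 6 − (0)·26.750 = 6.000.

μ = 6.000, σ = 26.750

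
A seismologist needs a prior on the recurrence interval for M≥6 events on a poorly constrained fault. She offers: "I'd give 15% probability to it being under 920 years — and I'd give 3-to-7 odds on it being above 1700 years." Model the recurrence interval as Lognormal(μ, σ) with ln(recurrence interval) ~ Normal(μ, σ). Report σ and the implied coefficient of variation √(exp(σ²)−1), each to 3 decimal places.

If T ~ Lognormal(μ,σ) then ln T ~ Normal(μ,σ), so the p-quantile of ln T is μ + z_p·σ.
ln(920) = 6.824 and ln(1700) = 7.438; z_{0.15} = -1.036, z_{0.7} = 0.5244.
σ = (7.438 − 6.824)/(0.5244 − (-1.036)) = 0.393.
μ = 6.824 − (-1.036)·0.393 = 7.232.
CV = √(exp(σ²)−1) = √(exp(0.1548)−1) = 0.409.

σ ≈ 0.393, CV ≈ 0.409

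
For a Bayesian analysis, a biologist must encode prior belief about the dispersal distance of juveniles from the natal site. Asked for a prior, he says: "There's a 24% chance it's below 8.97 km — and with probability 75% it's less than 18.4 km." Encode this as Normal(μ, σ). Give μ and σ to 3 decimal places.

μ = 13.794, σ = 6.829

The p-quantile of Normal(μ,σ) is μ + z_p·σ, with z_{0.24} = -0.7063 and z_{0.75} = 0.6745.
Eliminate σ: μ = (z₂·x₁ − z₁·x₂)/(z₂ − z₁) = (0.6745·8.97 − (-0.7063)·18.4)/1.381 = 13.794.
Then σ = (x₂ − x₁)/(z₂ − z₁) = (18.4 − 8.97)/1.381 = 6.829.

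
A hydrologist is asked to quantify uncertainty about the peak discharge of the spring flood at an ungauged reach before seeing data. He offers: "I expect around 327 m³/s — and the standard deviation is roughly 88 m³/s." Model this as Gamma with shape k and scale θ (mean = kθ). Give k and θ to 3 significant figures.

For Gamma(k, scale θ): mean = kθ, variance = kθ², so CV = 1/√k.
CV = SD/mean = 88/327 = 0.2691, hence k = 1/CV² = 13.8.
Then θ = mean/k = 327/13.8 = 23.7.

k ≈ 13.8, θ ≈ 23.7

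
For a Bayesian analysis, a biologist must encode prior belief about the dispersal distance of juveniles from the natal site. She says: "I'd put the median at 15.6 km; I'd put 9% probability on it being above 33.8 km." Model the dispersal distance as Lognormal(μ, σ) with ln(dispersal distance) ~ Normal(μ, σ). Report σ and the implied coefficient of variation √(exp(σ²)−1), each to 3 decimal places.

If T ~ Lognormal(μ,σ) then ln T ~ Normal(μ,σ), so the p-quantile of ln T is μ + z_p·σ.
ln(15.6) = 2.747 and ln(33.8) = 3.52; z_{0.5} = 0, z_{0.91} = 1.341.
σ = (3.52 − 2.747)/(1.341 − (0)) = 0.577.
μ = 2.747 − (0)·0.577 = 2.747.
CV = √(exp(σ²)−1) = √(exp(0.3326)−1) = 0.628.

σ ≈ 0.577, CV ≈ 0.628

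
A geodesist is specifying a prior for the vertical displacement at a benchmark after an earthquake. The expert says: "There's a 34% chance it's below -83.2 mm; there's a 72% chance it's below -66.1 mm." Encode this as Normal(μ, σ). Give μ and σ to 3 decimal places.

The p-quantile of Normal(μ,σ) is μ + z_p·σ, with z_{0.34} = -0.4125 and z_{0.72} = 0.5828.
Eliminate σ: μ = (z₂·x₁ − z₁·x₂)/(z₂ − z₁) = (0.5828·-83.2 − (-0.4125)·-66.1)/0.9953 = -76.114.
Then σ = (x₂ − x₁)/(z₂ − z₁) = (-66.1 − -83.2)/0.9953 = 17.181.

μ = -76.114, σ = 17.181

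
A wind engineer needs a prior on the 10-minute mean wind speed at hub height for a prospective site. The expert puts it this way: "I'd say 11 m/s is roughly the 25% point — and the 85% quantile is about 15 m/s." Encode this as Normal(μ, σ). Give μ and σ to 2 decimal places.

μ = 12.58, σ = 2.34

The p-quantile of Normal(μ,σ) is μ + z_p·σ, with z_{0.25} = -0.6745 and z_{0.85} = 1.036.
Eliminate σ: μ = (z₂·x₁ − z₁·x₂)/(z₂ − z₁) = (1.036·11 − (-0.6745)·15)/1.711 = 12.58.
Then σ = (x₂ − x₁)/(z₂ − z₁) = (15 − 11)/1.711 = 2.34.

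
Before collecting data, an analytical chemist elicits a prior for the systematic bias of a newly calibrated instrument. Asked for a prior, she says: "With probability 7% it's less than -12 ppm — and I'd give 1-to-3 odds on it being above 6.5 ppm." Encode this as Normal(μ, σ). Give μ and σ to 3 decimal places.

μ = 0.697, σ = 8.604

The p-quantile of Normal(μ,σ) is μ + z_p·σ, with z_{0.07} = -1.476 and z_{0.75} = 0.6745.
Eliminate σ: μ = (z₂·x₁ − z₁·x₂)/(z₂ − z₁) = (0.6745·-12 − (-1.476)·6.5)/2.15 = 0.697.
Then σ = (x₂ − x₁)/(z₂ − z₁) = (6.5 − -12)/2.15 = 8.604.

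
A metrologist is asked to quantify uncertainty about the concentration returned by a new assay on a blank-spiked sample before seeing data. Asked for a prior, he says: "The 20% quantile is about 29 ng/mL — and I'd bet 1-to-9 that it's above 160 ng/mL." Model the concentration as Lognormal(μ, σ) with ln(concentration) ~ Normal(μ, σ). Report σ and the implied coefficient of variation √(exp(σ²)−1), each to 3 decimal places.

If T ~ Lognormal(μ,σ) then ln T ~ Normal(μ,σ), so the p-quantile of ln T is μ + z_p·σ.
ln(29) = 3.367 and ln(160) = 5.075; z_{0.2} = -0.8416, z_{0.9} = 1.282.
σ = (5.075 − 3.367)/(1.282 − (-0.8416)) = 0.804.
μ = 3.367 − (-0.8416)·0.804 = 4.044.
CV = √(exp(σ²)−1) = √(exp(0.6471)−1) = 0.954.

σ ≈ 0.804, CV ≈ 0.954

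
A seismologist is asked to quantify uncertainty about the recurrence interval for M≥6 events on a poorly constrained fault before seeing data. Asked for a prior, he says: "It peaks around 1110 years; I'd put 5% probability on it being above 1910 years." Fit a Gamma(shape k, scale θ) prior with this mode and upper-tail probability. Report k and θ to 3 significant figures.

k ≈ 10.5, θ ≈ 117

Gamma(k,θ) with k>1 has mode (k−1)θ, so θ = 1110/(k−1).
Need P(X < 1910) = 0.95 with θ tied to k this way. Start at k = 2, θ = 1110: P(X<1910) ≈ 0.513.
Too low — raise k to concentrate. Iterating converges to k ≈ 10.5.
Then θ = 1110/(10.5−1) ≈ 117.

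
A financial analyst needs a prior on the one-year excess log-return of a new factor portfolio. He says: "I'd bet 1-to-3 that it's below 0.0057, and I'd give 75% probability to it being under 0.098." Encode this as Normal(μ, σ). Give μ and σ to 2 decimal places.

For Normal(μ,σ), the p-quantile is μ + z_p·σ. Here z_{0.25} = -0.6745, z_{0.75} = 0.6745.
So 0.0057 = μ − 0.6745σ and 0.098 = μ + 0.6745σ.
Subtracting: σ = (0.098 − 0.0057)/(0.6745 − (-0.6745)) = 0.07.
Then μ = 0.0057 − (-0.6745)·0.07 = 0.05.

μ = 0.05, σ = 0.07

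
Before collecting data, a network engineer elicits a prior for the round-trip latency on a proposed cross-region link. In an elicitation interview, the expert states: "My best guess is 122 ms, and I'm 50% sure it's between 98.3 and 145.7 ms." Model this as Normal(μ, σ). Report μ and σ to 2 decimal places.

A symmetric 50% interval runs μ ± z·σ with z = 0.6745.
Half-width = 23.7, so σ = 23.7/0.6745 = 35.14.
μ is the stated best guess, 122.00.

μ = 122.00, σ = 35.14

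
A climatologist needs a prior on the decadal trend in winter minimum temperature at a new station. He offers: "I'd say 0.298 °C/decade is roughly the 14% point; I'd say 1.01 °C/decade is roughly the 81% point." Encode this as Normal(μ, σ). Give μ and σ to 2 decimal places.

The p-quantile of Normal(μ,σ) is μ + z_p·σ, with z_{0.14} = -1.08 and z_{0.81} = 0.8779.
Eliminate σ: μ = (z₂·x₁ − z₁·x₂)/(z₂ − z₁) = (0.8779·0.298 − (-1.08)·1.01)/1.958 = 0.69.
Then σ = (x₂ − x₁)/(z₂ − z₁) = (1.01 − 0.298)/1.958 = 0.36.

μ = 0.69, σ = 0.36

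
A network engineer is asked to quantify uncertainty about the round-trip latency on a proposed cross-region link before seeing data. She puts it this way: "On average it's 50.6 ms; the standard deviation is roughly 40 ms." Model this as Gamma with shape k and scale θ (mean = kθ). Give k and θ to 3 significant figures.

For Gamma(k, scale θ): mean = kθ, variance = kθ², so CV = 1/√k.
CV = SD/mean = 40/50.6 = 0.7905, hence k = 1/CV² = 1.6.
Then θ = mean/k = 50.6/1.6 = 31.6.

k ≈ 1.6, θ ≈ 31.6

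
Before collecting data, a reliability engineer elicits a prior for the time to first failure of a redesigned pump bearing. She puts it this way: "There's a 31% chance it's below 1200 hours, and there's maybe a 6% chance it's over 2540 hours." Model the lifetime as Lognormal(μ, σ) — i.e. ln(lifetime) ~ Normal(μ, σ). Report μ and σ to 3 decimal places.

μ ≈ 7.271, σ ≈ 0.366

If T ~ Lognormal(μ,σ) then ln T ~ Normal(μ,σ), so the p-quantile of ln T is μ + z_p·σ.
ln(1200) = 7.09 and ln(2540) = 7.84; z_{0.31} = -0.4959, z_{0.94} = 1.555.
σ = (7.84 − 7.09)/(1.555 − (-0.4959)) = 0.366.
μ = 7.09 − (-0.4959)·0.366 = 7.271.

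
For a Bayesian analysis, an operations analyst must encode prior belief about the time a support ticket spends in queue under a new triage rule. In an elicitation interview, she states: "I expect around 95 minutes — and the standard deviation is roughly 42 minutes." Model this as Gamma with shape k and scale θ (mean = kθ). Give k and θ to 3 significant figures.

k ≈ 5.12, θ ≈ 18.6

For Gamma(k, scale θ): mean = kθ, variance = kθ², so CV = 1/√k.
CV = SD/mean = 42/95 = 0.4421, hence k = 1/CV² = 5.12.
Then θ = mean/k = 95/5.12 = 18.6.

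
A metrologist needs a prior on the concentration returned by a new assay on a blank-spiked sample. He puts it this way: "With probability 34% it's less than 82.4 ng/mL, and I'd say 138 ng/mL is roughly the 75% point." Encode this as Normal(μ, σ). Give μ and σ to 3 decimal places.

For Normal(μ,σ), the p-quantile is μ + z_p·σ. Here z_{0.34} = -0.4125, z_{0.75} = 0.6745.
So 82.4 = μ − 0.4125σ and 138 = μ + 0.6745σ.
Subtracting: σ = (138 − 82.4)/(0.6745 − (-0.4125)) = 51.152.
Then μ = 82.4 − (-0.4125)·51.152 = 103.498.

μ = 103.498, σ = 51.152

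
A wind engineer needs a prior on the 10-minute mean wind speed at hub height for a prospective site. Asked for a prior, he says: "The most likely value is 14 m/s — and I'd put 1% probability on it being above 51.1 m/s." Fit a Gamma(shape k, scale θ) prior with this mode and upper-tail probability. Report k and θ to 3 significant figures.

k ≈ 3.56, θ ≈ 5.48

Gamma(k,θ) with k>1 has mode (k−1)θ, so θ = 14/(k−1).
Need P(X < 51.1) = 0.99 with θ tied to k this way. Start at k = 2, θ = 14: P(X<51.1) ≈ 0.879.
Too low — raise k to concentrate. Iterating converges to k ≈ 3.56.
Then θ = 14/(3.56−1) ≈ 5.48.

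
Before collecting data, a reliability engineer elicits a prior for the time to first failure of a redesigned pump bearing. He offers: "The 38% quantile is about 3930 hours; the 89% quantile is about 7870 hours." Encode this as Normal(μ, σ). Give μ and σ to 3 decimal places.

μ = 4715.631, σ = 2571.787

For Normal(μ,σ), the p-quantile is μ + z_p·σ. Here z_{0.38} = -0.3055, z_{0.89} = 1.227.
So 3930 = μ − 0.3055σ and 7870 = μ + 1.227σ.
Subtracting: σ = (7870 − 3930)/(1.227 − (-0.3055)) = 2571.787.
Then μ = 3930 − (-0.3055)·2571.787 = 4715.631.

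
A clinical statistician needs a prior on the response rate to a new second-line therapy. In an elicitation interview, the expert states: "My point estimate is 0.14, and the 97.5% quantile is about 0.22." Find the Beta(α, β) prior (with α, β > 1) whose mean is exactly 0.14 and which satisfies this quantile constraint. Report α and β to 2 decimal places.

α ≈ 12.13, β ≈ 74.52

With mean 0.14 fixed, write α = 0.14s, β = 0.86s where s = α+β.
Need P(θ < 0.22) = 0.975 under Beta(0.14s, 0.86s). Normal approximation: (q−m)/√(m(1−m)/s) ≈ z_{0.975} = 1.96, so s ≈ 0.14·0.86·(1.96)²/(0.22−0.14)² = 72.3.
At s = 72.3: P(θ<0.22) ≈ 0.964. Adjusting to match 0.975 gives s ≈ 86.65.
So α = 0.14·86.65 ≈ 12.13, β = 0.86·86.65 ≈ 74.52.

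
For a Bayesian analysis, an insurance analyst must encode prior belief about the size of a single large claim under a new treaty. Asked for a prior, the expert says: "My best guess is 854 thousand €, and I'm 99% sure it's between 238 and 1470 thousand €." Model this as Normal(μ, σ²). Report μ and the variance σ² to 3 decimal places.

A symmetric 99% interval runs μ ± z·σ with z = 2.576.
Half-width = 616, so σ = 616/2.576 = 239.1463 and σ² = 57190.944.
μ is the stated best guess, 854.000.

μ = 854.000, σ² = 57190.944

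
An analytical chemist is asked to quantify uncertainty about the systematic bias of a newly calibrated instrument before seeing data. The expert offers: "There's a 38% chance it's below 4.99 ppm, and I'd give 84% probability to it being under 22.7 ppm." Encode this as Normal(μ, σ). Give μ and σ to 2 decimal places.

The p-quantile of Normal(μ,σ) is μ + z_p·σ, with z_{0.38} = -0.3055 and z_{0.84} = 0.9945.
Eliminate σ: μ = (z₂·x₁ − z₁·x₂)/(z₂ − z₁) = (0.9945·4.99 − (-0.3055)·22.7)/1.3 = 9.15.
Then σ = (x₂ − x₁)/(z₂ − z₁) = (22.7 − 4.99)/1.3 = 13.62.

μ = 9.15, σ = 13.62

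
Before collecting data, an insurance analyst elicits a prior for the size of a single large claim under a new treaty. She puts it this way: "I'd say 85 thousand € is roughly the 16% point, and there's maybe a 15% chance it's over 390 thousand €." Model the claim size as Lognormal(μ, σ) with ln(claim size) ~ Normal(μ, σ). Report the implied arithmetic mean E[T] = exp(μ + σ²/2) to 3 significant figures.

If T ~ Lognormal(μ,σ) then ln T ~ Normal(μ,σ), so the p-quantile of ln T is μ + z_p·σ.
ln(85) = 4.443 and ln(390) = 5.966; z_{0.16} = -0.9945, z_{0.85} = 1.036.
σ = (5.966 − 4.443)/(1.036 − (-0.9945)) = 0.750.
μ = 4.443 − (-0.9945)·0.750 = 5.189.
E[T] = exp(μ + σ²/2) = exp(5.189 + 0.2814) = 237 thousand €.

E[T] ≈ 237 thousand €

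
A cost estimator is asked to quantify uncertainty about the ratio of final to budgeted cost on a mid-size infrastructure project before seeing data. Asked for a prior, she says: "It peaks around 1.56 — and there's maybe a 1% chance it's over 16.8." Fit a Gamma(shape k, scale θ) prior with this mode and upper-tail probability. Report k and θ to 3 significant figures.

k ≈ 1.53, θ ≈ 2.93

Gamma(k,θ) with k>1 has mode (k−1)θ, so θ = 1.56/(k−1).
Need P(X < 16.8) = 0.99 with θ tied to k this way. Start at k = 2, θ = 1.56: P(X<16.8) ≈ 1.000.
Too high — lower k to spread out. Iterating converges to k ≈ 1.53.
Then θ = 1.56/(1.53−1) ≈ 2.93.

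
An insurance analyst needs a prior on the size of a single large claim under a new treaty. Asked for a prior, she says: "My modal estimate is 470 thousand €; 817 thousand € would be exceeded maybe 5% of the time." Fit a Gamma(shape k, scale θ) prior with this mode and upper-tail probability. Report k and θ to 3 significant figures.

k ≈ 10.1, θ ≈ 51.5

Gamma(k,θ) with k>1 has mode (k−1)θ, so θ = 470/(k−1).
Need P(X < 817) = 0.95 with θ tied to k this way. Start at k = 2, θ = 470: P(X<817) ≈ 0.519.
Too low — raise k to concentrate. Iterating converges to k ≈ 10.1.
Then θ = 470/(10.1−1) ≈ 51.5.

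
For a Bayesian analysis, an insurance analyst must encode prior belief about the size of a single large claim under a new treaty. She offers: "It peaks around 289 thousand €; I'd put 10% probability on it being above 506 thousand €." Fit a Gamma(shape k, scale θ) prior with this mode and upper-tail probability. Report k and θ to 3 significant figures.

Gamma(k,θ) with k>1 has mode (k−1)θ, so θ = 289/(k−1).
Need P(X < 506) = 0.9 with θ tied to k this way. Start at k = 2, θ = 289: P(X<506) ≈ 0.522.
Too low — raise k to concentrate. Iterating converges to k ≈ 7.05.
Then θ = 289/(7.05−1) ≈ 47.7.

k ≈ 7.05, θ ≈ 47.7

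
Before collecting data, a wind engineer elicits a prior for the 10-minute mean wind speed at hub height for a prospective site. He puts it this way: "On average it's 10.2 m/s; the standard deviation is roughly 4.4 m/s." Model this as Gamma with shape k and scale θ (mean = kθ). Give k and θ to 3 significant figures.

For Gamma(k, scale θ): mean = kθ, variance = kθ², so CV = 1/√k.
CV = SD/mean = 4.4/10.2 = 0.4314, hence k = 1/CV² = 5.37.
Then θ = mean/k = 10.2/5.37 = 1.9.

k ≈ 5.37, θ ≈ 1.9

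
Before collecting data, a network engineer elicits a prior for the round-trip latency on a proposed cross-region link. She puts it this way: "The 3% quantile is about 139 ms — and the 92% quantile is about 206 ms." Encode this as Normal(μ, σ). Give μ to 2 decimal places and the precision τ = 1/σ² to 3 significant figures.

For Normal(μ,σ), the p-quantile is μ + z_p·σ. Here z_{0.03} = -1.881, z_{0.92} = 1.405.
So 139 = μ − 1.881σ and 206 = μ + 1.405σ.
Subtracting: σ = (206 − 139)/(1.405 − (-1.881)) = 20.39.
Then μ = 139 − (-1.881)·20.39 = 177.35.
Precision τ = 1/σ² = 1/20.39² = 0.00241.

μ = 177.35, τ = 0.00241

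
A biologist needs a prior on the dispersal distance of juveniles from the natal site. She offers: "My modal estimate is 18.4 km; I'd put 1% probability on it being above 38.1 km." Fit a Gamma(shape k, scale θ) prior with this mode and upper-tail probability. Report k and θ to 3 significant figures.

Gamma(k,θ) with k>1 has mode (k−1)θ, so θ = 18.4/(k−1).
Need P(X < 38.1) = 0.99 with θ tied to k this way. Start at k = 2, θ = 18.4: P(X<38.1) ≈ 0.613.
Too low — raise k to concentrate. Iterating converges to k ≈ 10.2.
Then θ = 18.4/(10.2−1) ≈ 2.

k ≈ 10.2, θ ≈ 2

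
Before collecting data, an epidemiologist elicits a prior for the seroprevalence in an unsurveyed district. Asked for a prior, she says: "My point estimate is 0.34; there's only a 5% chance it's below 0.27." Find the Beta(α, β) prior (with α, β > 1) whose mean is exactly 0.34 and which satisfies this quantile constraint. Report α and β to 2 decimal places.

α ≈ 39.99, β ≈ 77.62

With mean 0.34 fixed, write α = 0.34s, β = 0.66s where s = α+β.
Need P(θ < 0.27) = 0.05 under Beta(0.34s, 0.66s). Normal approximation: (q−m)/√(m(1−m)/s) ≈ z_{0.05} = -1.64, so s ≈ 0.34·0.66·(-1.64)²/(0.27−0.34)² = 123.9.
At s = 123.9: P(θ<0.27) ≈ 0.046. Adjusting to match 0.05 gives s ≈ 117.61.
So α = 0.34·117.61 ≈ 39.99, β = 0.66·117.61 ≈ 77.62.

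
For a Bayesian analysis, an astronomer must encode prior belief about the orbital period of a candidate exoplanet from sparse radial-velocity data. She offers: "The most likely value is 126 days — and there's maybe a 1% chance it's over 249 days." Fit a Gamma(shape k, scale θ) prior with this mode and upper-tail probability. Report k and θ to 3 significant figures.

k ≈ 11.6, θ ≈ 11.9

Gamma(k,θ) with k>1 has mode (k−1)θ, so θ = 126/(k−1).
Need P(X < 249) = 0.99 with θ tied to k this way. Start at k = 2, θ = 126: P(X<249) ≈ 0.588.
Too low — raise k to concentrate. Iterating converges to k ≈ 11.6.
Then θ = 126/(11.6−1) ≈ 11.9.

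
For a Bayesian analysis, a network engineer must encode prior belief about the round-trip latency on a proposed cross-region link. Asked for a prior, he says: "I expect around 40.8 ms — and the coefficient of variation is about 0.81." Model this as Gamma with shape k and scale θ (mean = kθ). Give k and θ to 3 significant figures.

k ≈ 1.52, θ ≈ 26.8

For Gamma(k, scale θ): mean = kθ, variance = kθ², so CV = 1/√k.
CV = 0.81, hence k = 1/CV² = 1.52.
Then θ = mean/k = 40.8/1.52 = 26.8.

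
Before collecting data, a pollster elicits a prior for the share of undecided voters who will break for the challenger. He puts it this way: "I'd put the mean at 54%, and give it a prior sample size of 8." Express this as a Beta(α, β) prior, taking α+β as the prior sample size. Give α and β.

α = 4.32, β = 3.68

Under the effective-sample-size interpretation, Beta(α, β) has prior mean α/(α+β) and prior sample size α+β.
So α+β = 8 and α/(α+β) = 0.54, giving α = 0.54·8 = 4.32 and β = 8 − 4.32 = 3.68.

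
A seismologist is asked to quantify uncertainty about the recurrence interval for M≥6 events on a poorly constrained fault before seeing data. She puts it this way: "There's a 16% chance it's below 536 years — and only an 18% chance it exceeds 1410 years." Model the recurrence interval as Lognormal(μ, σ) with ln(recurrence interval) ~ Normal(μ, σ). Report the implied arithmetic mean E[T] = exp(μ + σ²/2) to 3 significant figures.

If T ~ Lognormal(μ,σ) then ln T ~ Normal(μ,σ), so the p-quantile of ln T is μ + z_p·σ.
ln(536) = 6.284 and ln(1410) = 7.251; z_{0.16} = -0.9945, z_{0.82} = 0.9154.
σ = (7.251 − 6.284)/(0.9154 − (-0.9945)) = 0.506.
μ = 6.284 − (-0.9945)·0.506 = 6.788.
E[T] = exp(μ + σ²/2) = exp(6.788 + 0.1282) = 1010 years.

E[T] ≈ 1010 years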